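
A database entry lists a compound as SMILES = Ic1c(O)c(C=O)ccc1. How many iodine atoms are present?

Scan the SMILES for I atoms (remember two-letter symbols like Cl and Br are single atoms).
Iodine count: 1.

1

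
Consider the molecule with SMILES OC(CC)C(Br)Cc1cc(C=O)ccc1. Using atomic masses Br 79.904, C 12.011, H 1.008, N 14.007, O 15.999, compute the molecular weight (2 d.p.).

271.15 g/mol

First, the molecular formula is C12H15BrO2 (counting implicit H from valence).
  Br: 1 × 79.904 = 79.904
  C: 12 × 12.011 = 144.132
  H: 15 × 1.008 = 15.120
  O: 2 × 15.999 = 31.998
Sum: 1×79.904 + 12×12.011 + 15×1.008 + 2×15.999 = 271.154 → 271.15 g/mol.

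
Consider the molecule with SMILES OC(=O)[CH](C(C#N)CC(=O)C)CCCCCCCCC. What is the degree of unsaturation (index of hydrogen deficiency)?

Degree of unsaturation = (number of rings) + (number of π bonds).
Ring closures in the SMILES: 0.
π bonds: 2 double bonds (each 1 DoU), 1 triple bond (each 2 DoU) → 4 DoU from unsaturation.
Total DoU = 0 + 4 = 4.

4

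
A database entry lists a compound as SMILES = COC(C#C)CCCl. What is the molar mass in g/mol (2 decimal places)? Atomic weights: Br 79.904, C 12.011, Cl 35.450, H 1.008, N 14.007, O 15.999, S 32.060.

132.59 g/mol

First, the molecular formula is C6H9ClO (counting implicit H from valence).
  C: 6 × 12.011 = 72.066
  Cl: 1 × 35.450 = 35.450
  H: 9 × 1.008 = 9.072
  O: 1 × 15.999 = 15.999
Sum: 6×12.011 + 1×35.450 + 9×1.008 + 1×15.999 = 132.587 → 132.59 g/mol.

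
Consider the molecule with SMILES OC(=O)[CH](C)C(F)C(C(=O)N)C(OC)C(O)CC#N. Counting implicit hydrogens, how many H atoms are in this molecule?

17

Walk through each heavy atom and fill implicit hydrogens from standard valence (C 4, N 3, O 2, S 2, halogen 1):
  atom 1: O, bond orders sum to 1 (valence 2) → 1 H
  atom 2: C, bond orders sum to 4 (valence 4) → 0 H
  atom 3: O, bond orders sum to 2 (valence 2) → 0 H
  atom 4: C with explicit H count 1
  atom 5: C, bond orders sum to 1 (valence 4) → 3 H
  atom 6: C, bond orders sum to 3 (valence 4) → 1 H
  atom 7: F (halogen, monovalent) → 0 H
  atom 8: C, bond orders sum to 3 (valence 4) → 1 H
  atom 9: C, bond orders sum to 4 (valence 4) → 0 H
  atom 10: O, bond orders sum to 2 (valence 2) → 0 H
  atom 11: N, bond orders sum to 1 (valence 3) → 2 H
  atom 12: C, bond orders sum to 3 (valence 4) → 1 H
  atom 13: O, bond orders sum to 2 (valence 2) → 0 H
  atom 14: C, bond orders sum to 1 (valence 4) → 3 H
  atom 15: C, bond orders sum to 3 (valence 4) → 1 H
  atom 16: O, bond orders sum to 1 (valence 2) → 1 H
  atom 17: C, bond orders sum to 2 (valence 4) → 2 H
  atom 18: C, bond orders sum to 4 (valence 4) → 0 H
  atom 19: N, bond orders sum to 3 (valence 3) → 0 H
Total hydrogens: 17.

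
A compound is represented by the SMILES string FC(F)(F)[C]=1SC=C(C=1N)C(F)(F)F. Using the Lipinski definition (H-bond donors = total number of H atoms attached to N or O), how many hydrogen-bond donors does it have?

2

Donors: find every N or O and count the H atoms it carries.
  atom 10 (N): bond orders sum to 1 → 2 H
Lipinski HBD = 2.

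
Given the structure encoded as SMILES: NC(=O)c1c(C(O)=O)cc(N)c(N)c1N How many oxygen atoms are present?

Scan the SMILES for O atoms (remember two-letter symbols like Cl and Br are single atoms).
Oxygen count: 3.

3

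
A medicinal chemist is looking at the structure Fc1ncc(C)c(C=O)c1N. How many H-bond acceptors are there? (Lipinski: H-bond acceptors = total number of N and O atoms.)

N atoms: 2; O atoms: 1.
Lipinski HBA = 2 + 1 = 3.

3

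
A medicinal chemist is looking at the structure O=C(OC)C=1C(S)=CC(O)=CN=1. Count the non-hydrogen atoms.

12

Every atom symbol written in the SMILES (organic subset) is one heavy atom; implicit H are not written.
Heavy atoms by element → C:7, N:1, O:3, S:1.
Total: 12.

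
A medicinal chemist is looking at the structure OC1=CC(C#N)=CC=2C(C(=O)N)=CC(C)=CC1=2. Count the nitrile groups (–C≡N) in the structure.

The nitrile motif appears at heavy-atom position 5 in the SMILES.
Other groups present: 1 amide, 1 hydroxyl.
Nitrile count: 1.

1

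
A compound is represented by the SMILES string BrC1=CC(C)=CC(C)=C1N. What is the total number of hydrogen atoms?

10

Walk through each heavy atom and fill implicit hydrogens from standard valence (C 4, N 3, O 2, S 2, halogen 1):
  atom 1: Br (halogen, monovalent) → 0 H
  atom 2: C, bond orders sum to 4 (valence 4) → 0 H
  atom 3: C, bond orders sum to 3 (valence 4) → 1 H
  atom 4: C, bond orders sum to 4 (valence 4) → 0 H
  atom 5: C, bond orders sum to 1 (valence 4) → 3 H
  atom 6: C, bond orders sum to 3 (valence 4) → 1 H
  atom 7: C, bond orders sum to 4 (valence 4) → 0 H
  atom 8: C, bond orders sum to 1 (valence 4) → 3 H
  atom 9: C, bond orders sum to 4 (valence 4) → 0 H
  atom 10: N, bond orders sum to 1 (valence 3) → 2 H
Total hydrogens: 10.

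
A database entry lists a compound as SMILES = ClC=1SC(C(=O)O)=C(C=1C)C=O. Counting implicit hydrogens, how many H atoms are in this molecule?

Walk through each heavy atom and fill implicit hydrogens from standard valence (C 4, N 3, O 2, S 2, halogen 1):
  atom 1: Cl (halogen, monovalent) → 0 H
  atom 2: C, bond orders sum to 4 (valence 4) → 0 H
  atom 3: S, bond orders sum to 2 (valence 2) → 0 H
  atom 4: C, bond orders sum to 4 (valence 4) → 0 H
  atom 5: C, bond orders sum to 4 (valence 4) → 0 H
  atom 6: O, bond orders sum to 2 (valence 2) → 0 H
  atom 7: O, bond orders sum to 1 (valence 2) → 1 H
  atom 8: C, bond orders sum to 4 (valence 4) → 0 H
  atom 9: C, bond orders sum to 4 (valence 4) → 0 H
  atom 10: C, bond orders sum to 1 (valence 4) → 3 H
  atom 11: C, bond orders sum to 3 (valence 4) → 1 H
  atom 12: O, bond orders sum to 2 (valence 2) → 0 H
Total hydrogens: 5.

5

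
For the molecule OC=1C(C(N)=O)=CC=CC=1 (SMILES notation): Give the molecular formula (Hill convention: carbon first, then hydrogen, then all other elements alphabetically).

C7H7NO2

Walk through each heavy atom and fill implicit hydrogens from standard valence (C 4, N 3, O 2, S 2, halogen 1):
  atom 1: O, bond orders sum to 1 (valence 2) → 1 H
  atom 2: C, bond orders sum to 4 (valence 4) → 0 H
  atom 3: C, bond orders sum to 4 (valence 4) → 0 H
  atom 4: C, bond orders sum to 4 (valence 4) → 0 H
  atom 5: N, bond orders sum to 1 (valence 3) → 2 H
  atom 6: O, bond orders sum to 2 (valence 2) → 0 H
  atom 7: C, bond orders sum to 3 (valence 4) → 1 H
  atom 8: C, bond orders sum to 3 (valence 4) → 1 H
  atom 9: C, bond orders sum to 3 (valence 4) → 1 H
  atom 10: C, bond orders sum to 3 (valence 4) → 1 H
Totals → C:7, H:7, N:1, O:2.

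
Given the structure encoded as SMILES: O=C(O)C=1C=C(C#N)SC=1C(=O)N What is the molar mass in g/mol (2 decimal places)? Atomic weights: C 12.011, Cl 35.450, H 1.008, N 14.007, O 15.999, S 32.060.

196.18 g/mol

First, the molecular formula is C7H4N2O3S (counting implicit H from valence).
  C: 7 × 12.011 = 84.077
  H: 4 × 1.008 = 4.032
  N: 2 × 14.007 = 28.014
  O: 3 × 15.999 = 47.997
  S: 1 × 32.060 = 32.060
Sum: 7×12.011 + 4×1.008 + 2×14.007 + 3×15.999 + 1×32.060 = 196.180 → 196.18 g/mol.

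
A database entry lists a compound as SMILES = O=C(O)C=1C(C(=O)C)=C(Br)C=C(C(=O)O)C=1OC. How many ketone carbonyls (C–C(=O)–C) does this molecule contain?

1

The ketone motif appears at heavy-atom position 6 in the SMILES.
Other groups present: 2 carboxylic acid, 1 ether.
Ketone count: 1.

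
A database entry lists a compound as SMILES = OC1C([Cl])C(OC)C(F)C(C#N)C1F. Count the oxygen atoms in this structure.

2

Scan the SMILES for O atoms (remember two-letter symbols like Cl and Br are single atoms).
Oxygen count: 2.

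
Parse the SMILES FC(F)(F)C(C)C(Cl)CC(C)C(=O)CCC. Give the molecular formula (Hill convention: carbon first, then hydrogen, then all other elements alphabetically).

Walk through each heavy atom and fill implicit hydrogens from standard valence (C 4, N 3, O 2, S 2, halogen 1):
  atom 1: F (halogen, monovalent) → 0 H
  atom 2: C, bond orders sum to 4 (valence 4) → 0 H
  atom 3: F (halogen, monovalent) → 0 H
  atom 4: F (halogen, monovalent) → 0 H
  atom 5: C, bond orders sum to 3 (valence 4) → 1 H
  atom 6: C, bond orders sum to 1 (valence 4) → 3 H
  atom 7: C, bond orders sum to 3 (valence 4) → 1 H
  atom 8: Cl (halogen, monovalent) → 0 H
  atom 9: C, bond orders sum to 2 (valence 4) → 2 H
  atom 10: C, bond orders sum to 3 (valence 4) → 1 H
  atom 11: C, bond orders sum to 1 (valence 4) → 3 H
  atom 12: C, bond orders sum to 4 (valence 4) → 0 H
  atom 13: O, bond orders sum to 2 (valence 2) → 0 H
  atom 14: C, bond orders sum to 2 (valence 4) → 2 H
  atom 15: C, bond orders sum to 2 (valence 4) → 2 H
  atom 16: C, bond orders sum to 1 (valence 4) → 3 H
Totals → C:11, H:18, Cl:1, F:3, O:1.
In Hill order: C11H18ClF3O.

C11H18ClF3O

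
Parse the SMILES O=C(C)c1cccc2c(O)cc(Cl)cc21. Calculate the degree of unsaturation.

Molecular formula: C12H9ClO2.
DoU = (2C + 2 + N − H − X) / 2, where X is the halogen count and O/S are ignored.
    = (2·12 + 2 + 0 − 9 − 1) / 2 = 16 / 2 = 8.

8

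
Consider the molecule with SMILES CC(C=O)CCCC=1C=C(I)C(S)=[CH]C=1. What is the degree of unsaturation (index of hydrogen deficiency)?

5

Degree of unsaturation = (number of rings) + (number of π bonds).
Ring closures in the SMILES: 1.
π bonds: 4 double bonds (each 1 DoU) → 4 DoU from unsaturation.
Total DoU = 1 + 4 = 5.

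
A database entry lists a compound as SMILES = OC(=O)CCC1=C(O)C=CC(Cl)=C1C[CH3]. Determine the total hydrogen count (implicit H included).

13

Walk through each heavy atom and fill implicit hydrogens from standard valence (C 4, N 3, O 2, S 2, halogen 1):
  atom 1: O, bond orders sum to 1 (valence 2) → 1 H
  atom 2: C, bond orders sum to 4 (valence 4) → 0 H
  atom 3: O, bond orders sum to 2 (valence 2) → 0 H
  atom 4: C, bond orders sum to 2 (valence 4) → 2 H
  atom 5: C, bond orders sum to 2 (valence 4) → 2 H
  atom 6: C, bond orders sum to 4 (valence 4) → 0 H
  atom 7: C, bond orders sum to 4 (valence 4) → 0 H
  atom 8: O, bond orders sum to 1 (valence 2) → 1 H
  atom 9: C, bond orders sum to 3 (valence 4) → 1 H
  atom 10: C, bond orders sum to 3 (valence 4) → 1 H
  atom 11: C, bond orders sum to 4 (valence 4) → 0 H
  atom 12: Cl (halogen, monovalent) → 0 H
  atom 13: C, bond orders sum to 4 (valence 4) → 0 H
  atom 14: C, bond orders sum to 2 (valence 4) → 2 H
  atom 15: C with explicit H count 3
Total hydrogens: 13.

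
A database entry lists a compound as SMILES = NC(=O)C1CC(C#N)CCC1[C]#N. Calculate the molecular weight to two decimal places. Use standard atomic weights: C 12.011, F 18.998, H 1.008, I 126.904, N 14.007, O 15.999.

177.21 g/mol

First, the molecular formula is C9H11N3O (counting implicit H from valence).
  C: 9 × 12.011 = 108.099
  H: 11 × 1.008 = 11.088
  N: 3 × 14.007 = 42.021
  O: 1 × 15.999 = 15.999
Sum: 9×12.011 + 11×1.008 + 3×14.007 + 1×15.999 = 177.207 → 177.21 g/mol.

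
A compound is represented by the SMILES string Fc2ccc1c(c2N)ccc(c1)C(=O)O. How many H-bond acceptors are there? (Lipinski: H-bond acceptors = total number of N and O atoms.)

3

N atoms: 1; O atoms: 2.
Lipinski HBA = 1 + 2 = 3.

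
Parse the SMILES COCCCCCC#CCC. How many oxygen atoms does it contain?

1

Scan the SMILES for O atoms (remember two-letter symbols like Cl and Br are single atoms).
Oxygen count: 1.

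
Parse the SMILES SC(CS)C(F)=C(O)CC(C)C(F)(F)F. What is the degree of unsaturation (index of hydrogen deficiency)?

Molecular formula: C8H12F4OS2.
DoU = (2C + 2 + N − H − X) / 2, where X is the halogen count and O/S are ignored.
    = (2·8 + 2 + 0 − 12 − 4) / 2 = 2 / 2 = 1.

1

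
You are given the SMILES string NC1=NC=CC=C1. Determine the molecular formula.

C5H6N2

Walk through each heavy atom and fill implicit hydrogens from standard valence (C 4, N 3, O 2, S 2, halogen 1):
  atom 1: N, bond orders sum to 1 (valence 3) → 2 H
  atom 2: C, bond orders sum to 4 (valence 4) → 0 H
  atom 3: N, bond orders sum to 3 (valence 3) → 0 H
  atom 4: C, bond orders sum to 3 (valence 4) → 1 H
  atom 5: C, bond orders sum to 3 (valence 4) → 1 H
  atom 6: C, bond orders sum to 3 (valence 4) → 1 H
  atom 7: C, bond orders sum to 3 (valence 4) → 1 H
Totals → C:5, H:6, N:2.
In Hill order: C5H6N2.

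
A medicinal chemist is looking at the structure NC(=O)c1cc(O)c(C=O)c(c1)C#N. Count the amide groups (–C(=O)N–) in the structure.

1

The amide motif appears at heavy-atom position 2 in the SMILES.
Other groups present: 1 aldehyde, 1 hydroxyl, 1 nitrile.
Amide count: 1.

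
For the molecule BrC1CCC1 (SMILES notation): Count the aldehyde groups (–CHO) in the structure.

Scan the SMILES for the aldehyde motif — none present.

0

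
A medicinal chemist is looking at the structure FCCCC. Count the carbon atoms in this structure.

4

Count every carbon token in the SMILES (each C, including those in ring-closure positions and inside branches).
Carbon count: 4.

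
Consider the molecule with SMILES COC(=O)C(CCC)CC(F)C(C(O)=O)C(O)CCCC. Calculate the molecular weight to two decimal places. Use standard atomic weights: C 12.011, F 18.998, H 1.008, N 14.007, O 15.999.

306.37 g/mol

First, the molecular formula is C15H27FO5 (counting implicit H from valence).
  C: 15 × 12.011 = 180.165
  F: 1 × 18.998 = 18.998
  H: 27 × 1.008 = 27.216
  O: 5 × 15.999 = 79.995
Sum: 15×12.011 + 1×18.998 + 27×1.008 + 5×15.999 = 306.374 → 306.37 g/mol.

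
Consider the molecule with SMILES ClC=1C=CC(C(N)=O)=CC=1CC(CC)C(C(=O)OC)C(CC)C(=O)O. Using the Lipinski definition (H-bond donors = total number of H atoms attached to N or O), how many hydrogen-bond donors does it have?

Donors: find every N or O and count the H atoms it carries.
  atom 7 (N): bond orders sum to 1 → 2 H
  atom 8 (O): bond orders sum to 2 → 0 H
  atom 17 (O): bond orders sum to 2 → 0 H
  atom 18 (O): bond orders sum to 2 → 0 H
  atom 24 (O): bond orders sum to 2 → 0 H
  atom 25 (O): bond orders sum to 1 → 1 H
Lipinski HBD = 3.

3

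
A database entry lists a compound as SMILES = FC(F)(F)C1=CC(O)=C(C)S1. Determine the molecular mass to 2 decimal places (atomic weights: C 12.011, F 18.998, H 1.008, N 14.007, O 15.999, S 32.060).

First, the molecular formula is C6H5F3OS (counting implicit H from valence).
  C: 6 × 12.011 = 72.066
  F: 3 × 18.998 = 56.994
  H: 5 × 1.008 = 5.040
  O: 1 × 15.999 = 15.999
  S: 1 × 32.060 = 32.060
Sum: 6×12.011 + 3×18.998 + 5×1.008 + 1×15.999 + 1×32.060 = 182.159 → 182.16 g/mol.

182.16 g/mol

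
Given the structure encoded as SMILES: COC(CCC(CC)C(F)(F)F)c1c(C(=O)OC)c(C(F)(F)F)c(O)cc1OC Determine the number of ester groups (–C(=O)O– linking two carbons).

The ester motif appears at heavy-atom position 15 in the SMILES.
Other groups present: 2 ether, 1 hydroxyl.
Ester count: 1.

1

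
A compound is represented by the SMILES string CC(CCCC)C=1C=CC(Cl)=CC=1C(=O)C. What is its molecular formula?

Walk through each heavy atom and fill implicit hydrogens from standard valence (C 4, N 3, O 2, S 2, halogen 1):
  atom 1: C, bond orders sum to 1 (valence 4) → 3 H
  atom 2: C, bond orders sum to 3 (valence 4) → 1 H
  atom 3: C, bond orders sum to 2 (valence 4) → 2 H
  atom 4: C, bond orders sum to 2 (valence 4) → 2 H
  atom 5: C, bond orders sum to 2 (valence 4) → 2 H
  atom 6: C, bond orders sum to 1 (valence 4) → 3 H
  atom 7: C, bond orders sum to 4 (valence 4) → 0 H
  atom 8: C, bond orders sum to 3 (valence 4) → 1 H
  atom 9: C, bond orders sum to 3 (valence 4) → 1 H
  atom 10: C, bond orders sum to 4 (valence 4) → 0 H
  atom 11: Cl (halogen, monovalent) → 0 H
  atom 12: C, bond orders sum to 3 (valence 4) → 1 H
  atom 13: C, bond orders sum to 4 (valence 4) → 0 H
  atom 14: C, bond orders sum to 4 (valence 4) → 0 H
  atom 15: O, bond orders sum to 2 (valence 2) → 0 H
  atom 16: C, bond orders sum to 1 (valence 4) → 3 H
Totals → C:14, H:19, Cl:1, O:1.

C14H19ClO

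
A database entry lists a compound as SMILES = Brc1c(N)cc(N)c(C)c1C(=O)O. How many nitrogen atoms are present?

2

Scan the SMILES for N atoms (remember two-letter symbols like Cl and Br are single atoms).
Nitrogen count: 2.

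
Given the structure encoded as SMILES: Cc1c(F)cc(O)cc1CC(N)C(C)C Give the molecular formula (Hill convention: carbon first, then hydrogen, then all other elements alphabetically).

C12H18FNO

Walk through each heavy atom and fill implicit hydrogens from standard valence (C 4, N 3, O 2, S 2, halogen 1); for lowercase aromatic atoms, an aromatic c carries 1 H when it has two neighbours and 0 H with three, and aromatic n carries 0 H:
  atom 1: C, bond orders sum to 1 (valence 4) → 3 H
  atom 2: aromatic c, 3 neighbours → 0 H
  atom 3: aromatic c, 3 neighbours → 0 H
  atom 4: F (halogen, monovalent) → 0 H
  atom 5: aromatic c, 2 neighbours → 1 H
  atom 6: aromatic c, 3 neighbours → 0 H
  atom 7: O, bond orders sum to 1 (valence 2) → 1 H
  atom 8: aromatic c, 2 neighbours → 1 H
  atom 9: aromatic c, 3 neighbours → 0 H
  atom 10: C, bond orders sum to 2 (valence 4) → 2 H
  atom 11: C, bond orders sum to 3 (valence 4) → 1 H
  atom 12: N, bond orders sum to 1 (valence 3) → 2 H
  atom 13: C, bond orders sum to 3 (valence 4) → 1 H
  atom 14: C, bond orders sum to 1 (valence 4) → 3 H
  atom 15: C, bond orders sum to 1 (valence 4) → 3 H
Totals → C:12, H:18, F:1, N:1, O:1.
In Hill order: C12H18FNO.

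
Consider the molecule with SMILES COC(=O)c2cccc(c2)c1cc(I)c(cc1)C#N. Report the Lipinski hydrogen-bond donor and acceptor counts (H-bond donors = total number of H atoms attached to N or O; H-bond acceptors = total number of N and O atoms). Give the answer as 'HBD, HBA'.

0, 3

Donors: find every N or O and count the H atoms it carries.
  atom 2 (O): bond orders sum to 2 → 0 H
  atom 4 (O): bond orders sum to 2 → 0 H
  atom 19 (N): bond orders sum to 3 → 0 H
Lipinski HBD = 0.
Acceptors: N atoms = 1, O atoms = 2 → HBA = 3.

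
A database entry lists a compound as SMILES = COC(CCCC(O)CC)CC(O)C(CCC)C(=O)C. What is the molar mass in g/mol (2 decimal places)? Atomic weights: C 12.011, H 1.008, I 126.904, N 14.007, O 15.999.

First, the molecular formula is C16H32O4 (counting implicit H from valence).
  C: 16 × 12.011 = 192.176
  H: 32 × 1.008 = 32.256
  O: 4 × 15.999 = 63.996
Sum: 16×12.011 + 32×1.008 + 4×15.999 = 288.428 → 288.43 g/mol.

288.43 g/mol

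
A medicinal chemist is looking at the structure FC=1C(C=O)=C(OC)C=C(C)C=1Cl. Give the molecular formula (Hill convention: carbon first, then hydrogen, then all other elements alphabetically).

Walk through each heavy atom and fill implicit hydrogens from standard valence (C 4, N 3, O 2, S 2, halogen 1):
  atom 1: F (halogen, monovalent) → 0 H
  atom 2: C, bond orders sum to 4 (valence 4) → 0 H
  atom 3: C, bond orders sum to 4 (valence 4) → 0 H
  atom 4: C, bond orders sum to 3 (valence 4) → 1 H
  atom 5: O, bond orders sum to 2 (valence 2) → 0 H
  atom 6: C, bond orders sum to 4 (valence 4) → 0 H
  atom 7: O, bond orders sum to 2 (valence 2) → 0 H
  atom 8: C, bond orders sum to 1 (valence 4) → 3 H
  atom 9: C, bond orders sum to 3 (valence 4) → 1 H
  atom 10: C, bond orders sum to 4 (valence 4) → 0 H
  atom 11: C, bond orders sum to 1 (valence 4) → 3 H
  atom 12: C, bond orders sum to 4 (valence 4) → 0 H
  atom 13: Cl (halogen, monovalent) → 0 H
Totals → C:9, H:8, Cl:1, F:1, O:2.
In Hill order: C9H8ClFO2.

C9H8ClFO2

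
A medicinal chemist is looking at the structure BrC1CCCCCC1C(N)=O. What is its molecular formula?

Walk through each heavy atom and fill implicit hydrogens from standard valence (C 4, N 3, O 2, S 2, halogen 1):
  atom 1: Br (halogen, monovalent) → 0 H
  atom 2: C, bond orders sum to 3 (valence 4) → 1 H
  atom 3: C, bond orders sum to 2 (valence 4) → 2 H
  atom 4: C, bond orders sum to 2 (valence 4) → 2 H
  atom 5: C, bond orders sum to 2 (valence 4) → 2 H
  atom 6: C, bond orders sum to 2 (valence 4) → 2 H
  atom 7: C, bond orders sum to 2 (valence 4) → 2 H
  atom 8: C, bond orders sum to 3 (valence 4) → 1 H
  atom 9: C, bond orders sum to 4 (valence 4) → 0 H
  atom 10: N, bond orders sum to 1 (valence 3) → 2 H
  atom 11: O, bond orders sum to 2 (valence 2) → 0 H
Totals → C:8, H:14, Br:1, N:1, O:1.

C8H14BrNO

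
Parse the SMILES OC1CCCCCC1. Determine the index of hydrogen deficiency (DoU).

1

Molecular formula: C7H14O.
DoU = (2C + 2 + N − H − X) / 2, where X is the halogen count and O/S are ignored.
    = (2·7 + 2 + 0 − 14 − 0) / 2 = 2 / 2 = 1.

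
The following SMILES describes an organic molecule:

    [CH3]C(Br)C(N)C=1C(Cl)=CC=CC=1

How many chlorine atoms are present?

1

Scan the SMILES for Cl atoms (remember two-letter symbols like Cl and Br are single atoms).
Chlorine count: 1.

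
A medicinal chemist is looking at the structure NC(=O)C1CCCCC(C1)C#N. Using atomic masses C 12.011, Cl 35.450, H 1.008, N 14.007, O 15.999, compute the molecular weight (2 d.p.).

166.22 g/mol

First, the molecular formula is C9H14N2O (counting implicit H from valence).
  C: 9 × 12.011 = 108.099
  H: 14 × 1.008 = 14.112
  N: 2 × 14.007 = 28.014
  O: 1 × 15.999 = 15.999
Sum: 9×12.011 + 14×1.008 + 2×14.007 + 1×15.999 = 166.224 → 166.22 g/mol.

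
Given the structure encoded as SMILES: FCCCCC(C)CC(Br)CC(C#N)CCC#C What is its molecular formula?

Walk through each heavy atom and fill implicit hydrogens from standard valence (C 4, N 3, O 2, S 2, halogen 1):
  atom 1: F (halogen, monovalent) → 0 H
  atom 2: C, bond orders sum to 2 (valence 4) → 2 H
  atom 3: C, bond orders sum to 2 (valence 4) → 2 H
  atom 4: C, bond orders sum to 2 (valence 4) → 2 H
  atom 5: C, bond orders sum to 2 (valence 4) → 2 H
  atom 6: C, bond orders sum to 3 (valence 4) → 1 H
  atom 7: C, bond orders sum to 1 (valence 4) → 3 H
  atom 8: C, bond orders sum to 2 (valence 4) → 2 H
  atom 9: C, bond orders sum to 3 (valence 4) → 1 H
  atom 10: Br (halogen, monovalent) → 0 H
  atom 11: C, bond orders sum to 2 (valence 4) → 2 H
  atom 12: C, bond orders sum to 3 (valence 4) → 1 H
  atom 13: C, bond orders sum to 4 (valence 4) → 0 H
  atom 14: N, bond orders sum to 3 (valence 3) → 0 H
  atom 15: C, bond orders sum to 2 (valence 4) → 2 H
  atom 16: C, bond orders sum to 2 (valence 4) → 2 H
  atom 17: C, bond orders sum to 4 (valence 4) → 0 H
  atom 18: C, bond orders sum to 3 (valence 4) → 1 H
Totals → C:15, H:23, Br:1, F:1, N:1.

C15H23BrFN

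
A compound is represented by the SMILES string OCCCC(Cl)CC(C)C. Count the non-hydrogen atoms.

Every atom symbol written in the SMILES (organic subset) is one heavy atom; implicit H are not written.
Heavy atoms by element → C:8, Cl:1, O:1.
Total: 10.

10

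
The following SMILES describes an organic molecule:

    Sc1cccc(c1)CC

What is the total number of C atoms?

Count every carbon token in the SMILES (each C, including those in ring-closure positions and inside branches).
Carbon count: 8.

8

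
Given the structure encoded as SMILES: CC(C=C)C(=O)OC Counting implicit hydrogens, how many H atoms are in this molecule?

Walk through each heavy atom and fill implicit hydrogens from standard valence (C 4, N 3, O 2, S 2, halogen 1):
  atom 1: C, bond orders sum to 1 (valence 4) → 3 H
  atom 2: C, bond orders sum to 3 (valence 4) → 1 H
  atom 3: C, bond orders sum to 3 (valence 4) → 1 H
  atom 4: C, bond orders sum to 2 (valence 4) → 2 H
  atom 5: C, bond orders sum to 4 (valence 4) → 0 H
  atom 6: O, bond orders sum to 2 (valence 2) → 0 H
  atom 7: O, bond orders sum to 2 (valence 2) → 0 H
  atom 8: C, bond orders sum to 1 (valence 4) → 3 H
Total hydrogens: 10.

10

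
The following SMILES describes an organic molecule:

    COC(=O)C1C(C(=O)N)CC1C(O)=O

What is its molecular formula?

Walk through each heavy atom and fill implicit hydrogens from standard valence (C 4, N 3, O 2, S 2, halogen 1):
  atom 1: C, bond orders sum to 1 (valence 4) → 3 H
  atom 2: O, bond orders sum to 2 (valence 2) → 0 H
  atom 3: C, bond orders sum to 4 (valence 4) → 0 H
  atom 4: O, bond orders sum to 2 (valence 2) → 0 H
  atom 5: C, bond orders sum to 3 (valence 4) → 1 H
  atom 6: C, bond orders sum to 3 (valence 4) → 1 H
  atom 7: C, bond orders sum to 4 (valence 4) → 0 H
  atom 8: O, bond orders sum to 2 (valence 2) → 0 H
  atom 9: N, bond orders sum to 1 (valence 3) → 2 H
  atom 10: C, bond orders sum to 2 (valence 4) → 2 H
  atom 11: C, bond orders sum to 3 (valence 4) → 1 H
  atom 12: C, bond orders sum to 4 (valence 4) → 0 H
  atom 13: O, bond orders sum to 1 (valence 2) → 1 H
  atom 14: O, bond orders sum to 2 (valence 2) → 0 H
Totals → C:8, H:11, N:1, O:5.

C8H11NO5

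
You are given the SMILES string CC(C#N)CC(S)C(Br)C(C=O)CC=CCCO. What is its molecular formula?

Walk through each heavy atom and fill implicit hydrogens from standard valence (C 4, N 3, O 2, S 2, halogen 1):
  atom 1: C, bond orders sum to 1 (valence 4) → 3 H
  atom 2: C, bond orders sum to 3 (valence 4) → 1 H
  atom 3: C, bond orders sum to 4 (valence 4) → 0 H
  atom 4: N, bond orders sum to 3 (valence 3) → 0 H
  atom 5: C, bond orders sum to 2 (valence 4) → 2 H
  atom 6: C, bond orders sum to 3 (valence 4) → 1 H
  atom 7: S, bond orders sum to 1 (valence 2) → 1 H
  atom 8: C, bond orders sum to 3 (valence 4) → 1 H
  atom 9: Br (halogen, monovalent) → 0 H
  atom 10: C, bond orders sum to 3 (valence 4) → 1 H
  atom 11: C, bond orders sum to 3 (valence 4) → 1 H
  atom 12: O, bond orders sum to 2 (valence 2) → 0 H
  atom 13: C, bond orders sum to 2 (valence 4) → 2 H
  atom 14: C, bond orders sum to 3 (valence 4) → 1 H
  atom 15: C, bond orders sum to 3 (valence 4) → 1 H
  atom 16: C, bond orders sum to 2 (valence 4) → 2 H
  atom 17: C, bond orders sum to 2 (valence 4) → 2 H
  atom 18: O, bond orders sum to 1 (valence 2) → 1 H
Totals → C:13, H:20, Br:1, N:1, O:2, S:1.

C13H20BrNO2S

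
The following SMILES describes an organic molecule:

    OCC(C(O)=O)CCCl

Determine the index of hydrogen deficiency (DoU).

Molecular formula: C5H9ClO3.
DoU = (2C + 2 + N − H − X) / 2, where X is the halogen count and O/S are ignored.
    = (2·5 + 2 + 0 − 9 − 1) / 2 = 2 / 2 = 1.

1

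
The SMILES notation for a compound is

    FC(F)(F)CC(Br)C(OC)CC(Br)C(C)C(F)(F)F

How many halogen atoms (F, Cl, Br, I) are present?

Halogen atoms appear at heavy-atom positions 1, 3, 4, 7, 13, 17, 18, 19 (2×Br, 6×F).
Other groups present: 1 ether.
Halogen count: 8.

8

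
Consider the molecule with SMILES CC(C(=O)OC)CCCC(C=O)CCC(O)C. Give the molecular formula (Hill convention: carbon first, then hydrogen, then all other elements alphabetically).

C13H24O4

Walk through each heavy atom and fill implicit hydrogens from standard valence (C 4, N 3, O 2, S 2, halogen 1):
  atom 1: C, bond orders sum to 1 (valence 4) → 3 H
  atom 2: C, bond orders sum to 3 (valence 4) → 1 H
  atom 3: C, bond orders sum to 4 (valence 4) → 0 H
  atom 4: O, bond orders sum to 2 (valence 2) → 0 H
  atom 5: O, bond orders sum to 2 (valence 2) → 0 H
  atom 6: C, bond orders sum to 1 (valence 4) → 3 H
  atom 7: C, bond orders sum to 2 (valence 4) → 2 H
  atom 8: C, bond orders sum to 2 (valence 4) → 2 H
  atom 9: C, bond orders sum to 2 (valence 4) → 2 H
  atom 10: C, bond orders sum to 3 (valence 4) → 1 H
  atom 11: C, bond orders sum to 3 (valence 4) → 1 H
  atom 12: O, bond orders sum to 2 (valence 2) → 0 H
  atom 13: C, bond orders sum to 2 (valence 4) → 2 H
  atom 14: C, bond orders sum to 2 (valence 4) → 2 H
  atom 15: C, bond orders sum to 3 (valence 4) → 1 H
  atom 16: O, bond orders sum to 1 (valence 2) → 1 H
  atom 17: C, bond orders sum to 1 (valence 4) → 3 H
Totals → C:13, H:24, O:4.
In Hill order: C13H24O4.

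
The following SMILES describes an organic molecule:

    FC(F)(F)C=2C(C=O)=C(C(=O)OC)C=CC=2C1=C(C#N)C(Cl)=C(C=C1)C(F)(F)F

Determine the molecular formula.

Walk through each heavy atom and fill implicit hydrogens from standard valence (C 4, N 3, O 2, S 2, halogen 1):
  atom 1: F (halogen, monovalent) → 0 H
  atom 2: C, bond orders sum to 4 (valence 4) → 0 H
  atom 3: F (halogen, monovalent) → 0 H
  atom 4: F (halogen, monovalent) → 0 H
  atom 5: C, bond orders sum to 4 (valence 4) → 0 H
  atom 6: C, bond orders sum to 4 (valence 4) → 0 H
  atom 7: C, bond orders sum to 3 (valence 4) → 1 H
  atom 8: O, bond orders sum to 2 (valence 2) → 0 H
  atom 9: C, bond orders sum to 4 (valence 4) → 0 H
  atom 10: C, bond orders sum to 4 (valence 4) → 0 H
  atom 11: O, bond orders sum to 2 (valence 2) → 0 H
  atom 12: O, bond orders sum to 2 (valence 2) → 0 H
  atom 13: C, bond orders sum to 1 (valence 4) → 3 H
  atom 14: C, bond orders sum to 3 (valence 4) → 1 H
  atom 15: C, bond orders sum to 3 (valence 4) → 1 H
  atom 16: C, bond orders sum to 4 (valence 4) → 0 H
  atom 17: C, bond orders sum to 4 (valence 4) → 0 H
  atom 18: C, bond orders sum to 4 (valence 4) → 0 H
  atom 19: C, bond orders sum to 4 (valence 4) → 0 H
  atom 20: N, bond orders sum to 3 (valence 3) → 0 H
  atom 21: C, bond orders sum to 4 (valence 4) → 0 H
  atom 22: Cl (halogen, monovalent) → 0 H
  atom 23: C, bond orders sum to 4 (valence 4) → 0 H
  atom 24: C, bond orders sum to 3 (valence 4) → 1 H
  atom 25: C, bond orders sum to 3 (valence 4) → 1 H
  atom 26: C, bond orders sum to 4 (valence 4) → 0 H
  atom 27: F (halogen, monovalent) → 0 H
  atom 28: F (halogen, monovalent) → 0 H
  atom 29: F (halogen, monovalent) → 0 H
Totals → C:18, H:8, Cl:1, F:6, N:1, O:3.
In Hill order: C18H8ClF6NO3.

C18H8ClF6NO3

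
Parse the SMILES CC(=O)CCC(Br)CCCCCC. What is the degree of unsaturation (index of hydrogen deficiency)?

1

Degree of unsaturation = (number of rings) + (number of π bonds).
Ring closures in the SMILES: 0.
π bonds: 1 double bond (each 1 DoU) → 1 DoU from unsaturation.
Total DoU = 0 + 1 = 1.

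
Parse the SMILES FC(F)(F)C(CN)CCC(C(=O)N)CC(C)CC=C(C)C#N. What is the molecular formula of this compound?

Walk through each heavy atom and fill implicit hydrogens from standard valence (C 4, N 3, O 2, S 2, halogen 1):
  atom 1: F (halogen, monovalent) → 0 H
  atom 2: C, bond orders sum to 4 (valence 4) → 0 H
  atom 3: F (halogen, monovalent) → 0 H
  atom 4: F (halogen, monovalent) → 0 H
  atom 5: C, bond orders sum to 3 (valence 4) → 1 H
  atom 6: C, bond orders sum to 2 (valence 4) → 2 H
  atom 7: N, bond orders sum to 1 (valence 3) → 2 H
  atom 8: C, bond orders sum to 2 (valence 4) → 2 H
  atom 9: C, bond orders sum to 2 (valence 4) → 2 H
  atom 10: C, bond orders sum to 3 (valence 4) → 1 H
  atom 11: C, bond orders sum to 4 (valence 4) → 0 H
  atom 12: O, bond orders sum to 2 (valence 2) → 0 H
  atom 13: N, bond orders sum to 1 (valence 3) → 2 H
  atom 14: C, bond orders sum to 2 (valence 4) → 2 H
  atom 15: C, bond orders sum to 3 (valence 4) → 1 H
  atom 16: C, bond orders sum to 1 (valence 4) → 3 H
  atom 17: C, bond orders sum to 2 (valence 4) → 2 H
  atom 18: C, bond orders sum to 3 (valence 4) → 1 H
  atom 19: C, bond orders sum to 4 (valence 4) → 0 H
  atom 20: C, bond orders sum to 1 (valence 4) → 3 H
  atom 21: C, bond orders sum to 4 (valence 4) → 0 H
  atom 22: N, bond orders sum to 3 (valence 3) → 0 H
Totals → C:15, H:24, F:3, N:3, O:1.
In Hill order: C15H24F3N3O.

C15H24F3N3O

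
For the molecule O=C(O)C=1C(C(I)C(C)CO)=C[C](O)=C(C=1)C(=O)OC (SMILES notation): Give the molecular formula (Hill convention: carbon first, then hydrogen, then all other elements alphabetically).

Walk through each heavy atom and fill implicit hydrogens from standard valence (C 4, N 3, O 2, S 2, halogen 1):
  atom 1: O, bond orders sum to 2 (valence 2) → 0 H
  atom 2: C, bond orders sum to 4 (valence 4) → 0 H
  atom 3: O, bond orders sum to 1 (valence 2) → 1 H
  atom 4: C, bond orders sum to 4 (valence 4) → 0 H
  atom 5: C, bond orders sum to 4 (valence 4) → 0 H
  atom 6: C, bond orders sum to 3 (valence 4) → 1 H
  atom 7: I (halogen, monovalent) → 0 H
  atom 8: C, bond orders sum to 3 (valence 4) → 1 H
  atom 9: C, bond orders sum to 1 (valence 4) → 3 H
  atom 10: C, bond orders sum to 2 (valence 4) → 2 H
  atom 11: O, bond orders sum to 1 (valence 2) → 1 H
  atom 12: C, bond orders sum to 3 (valence 4) → 1 H
  atom 13: C with explicit H count 0
  atom 14: O, bond orders sum to 1 (valence 2) → 1 H
  atom 15: C, bond orders sum to 4 (valence 4) → 0 H
  atom 16: C, bond orders sum to 3 (valence 4) → 1 H
  atom 17: C, bond orders sum to 4 (valence 4) → 0 H
  atom 18: O, bond orders sum to 2 (valence 2) → 0 H
  atom 19: O, bond orders sum to 2 (valence 2) → 0 H
  atom 20: C, bond orders sum to 1 (valence 4) → 3 H
Totals → C:13, H:15, I:1, O:6.
In Hill order: C13H15IO6.

C13H15IO6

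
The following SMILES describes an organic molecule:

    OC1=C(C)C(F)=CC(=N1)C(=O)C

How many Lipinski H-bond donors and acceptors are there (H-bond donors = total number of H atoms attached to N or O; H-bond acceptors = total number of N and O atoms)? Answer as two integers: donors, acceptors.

1, 3

Donors: find every N or O and count the H atoms it carries.
  atom 1 (O): bond orders sum to 1 → 1 H
  atom 9 (N): bond orders sum to 3 → 0 H
  atom 11 (O): bond orders sum to 2 → 0 H
Lipinski HBD = 1.
Acceptors: N atoms = 1, O atoms = 2 → HBA = 3.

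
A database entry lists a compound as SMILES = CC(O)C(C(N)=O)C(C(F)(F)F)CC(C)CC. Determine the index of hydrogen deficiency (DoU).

Degree of unsaturation = (number of rings) + (number of π bonds).
Ring closures in the SMILES: 0.
π bonds: 1 double bond (each 1 DoU) → 1 DoU from unsaturation.
Total DoU = 0 + 1 = 1.

1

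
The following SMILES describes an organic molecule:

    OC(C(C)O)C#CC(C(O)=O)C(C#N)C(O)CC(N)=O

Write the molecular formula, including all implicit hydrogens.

Walk through each heavy atom and fill implicit hydrogens from standard valence (C 4, N 3, O 2, S 2, halogen 1):
  atom 1: O, bond orders sum to 1 (valence 2) → 1 H
  atom 2: C, bond orders sum to 3 (valence 4) → 1 H
  atom 3: C, bond orders sum to 3 (valence 4) → 1 H
  atom 4: C, bond orders sum to 1 (valence 4) → 3 H
  atom 5: O, bond orders sum to 1 (valence 2) → 1 H
  atom 6: C, bond orders sum to 4 (valence 4) → 0 H
  atom 7: C, bond orders sum to 4 (valence 4) → 0 H
  atom 8: C, bond orders sum to 3 (valence 4) → 1 H
  atom 9: C, bond orders sum to 4 (valence 4) → 0 H
  atom 10: O, bond orders sum to 1 (valence 2) → 1 H
  atom 11: O, bond orders sum to 2 (valence 2) → 0 H
  atom 12: C, bond orders sum to 3 (valence 4) → 1 H
  atom 13: C, bond orders sum to 4 (valence 4) → 0 H
  atom 14: N, bond orders sum to 3 (valence 3) → 0 H
  atom 15: C, bond orders sum to 3 (valence 4) → 1 H
  atom 16: O, bond orders sum to 1 (valence 2) → 1 H
  atom 17: C, bond orders sum to 2 (valence 4) → 2 H
  atom 18: C, bond orders sum to 4 (valence 4) → 0 H
  atom 19: N, bond orders sum to 1 (valence 3) → 2 H
  atom 20: O, bond orders sum to 2 (valence 2) → 0 H
Totals → C:12, H:16, N:2, O:6.

C12H16N2O6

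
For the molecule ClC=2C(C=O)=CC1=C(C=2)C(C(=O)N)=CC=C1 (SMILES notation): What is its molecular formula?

Walk through each heavy atom and fill implicit hydrogens from standard valence (C 4, N 3, O 2, S 2, halogen 1):
  atom 1: Cl (halogen, monovalent) → 0 H
  atom 2: C, bond orders sum to 4 (valence 4) → 0 H
  atom 3: C, bond orders sum to 4 (valence 4) → 0 H
  atom 4: C, bond orders sum to 3 (valence 4) → 1 H
  atom 5: O, bond orders sum to 2 (valence 2) → 0 H
  atom 6: C, bond orders sum to 3 (valence 4) → 1 H
  atom 7: C, bond orders sum to 4 (valence 4) → 0 H
  atom 8: C, bond orders sum to 4 (valence 4) → 0 H
  atom 9: C, bond orders sum to 3 (valence 4) → 1 H
  atom 10: C, bond orders sum to 4 (valence 4) → 0 H
  atom 11: C, bond orders sum to 4 (valence 4) → 0 H
  atom 12: O, bond orders sum to 2 (valence 2) → 0 H
  atom 13: N, bond orders sum to 1 (valence 3) → 2 H
  atom 14: C, bond orders sum to 3 (valence 4) → 1 H
  atom 15: C, bond orders sum to 3 (valence 4) → 1 H
  atom 16: C, bond orders sum to 3 (valence 4) → 1 H
Totals → C:12, H:8, Cl:1, N:1, O:2.

C12H8ClNO2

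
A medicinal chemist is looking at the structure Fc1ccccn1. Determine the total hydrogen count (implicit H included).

4

Walk through each heavy atom and fill implicit hydrogens from standard valence (C 4, N 3, O 2, S 2, halogen 1); for lowercase aromatic atoms, an aromatic c carries 1 H when it has two neighbours and 0 H with three, and aromatic n carries 0 H:
  atom 1: F (halogen, monovalent) → 0 H
  atom 2: aromatic c, 3 neighbours → 0 H
  atom 3: aromatic c, 2 neighbours → 1 H
  atom 4: aromatic c, 2 neighbours → 1 H
  atom 5: aromatic c, 2 neighbours → 1 H
  atom 6: aromatic c, 2 neighbours → 1 H
  atom 7: aromatic n, 2 neighbours → 0 H
Total hydrogens: 4.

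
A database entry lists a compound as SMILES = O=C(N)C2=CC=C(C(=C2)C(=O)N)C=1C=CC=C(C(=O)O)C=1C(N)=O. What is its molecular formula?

Walk through each heavy atom and fill implicit hydrogens from standard valence (C 4, N 3, O 2, S 2, halogen 1):
  atom 1: O, bond orders sum to 2 (valence 2) → 0 H
  atom 2: C, bond orders sum to 4 (valence 4) → 0 H
  atom 3: N, bond orders sum to 1 (valence 3) → 2 H
  atom 4: C, bond orders sum to 4 (valence 4) → 0 H
  atom 5: C, bond orders sum to 3 (valence 4) → 1 H
  atom 6: C, bond orders sum to 3 (valence 4) → 1 H
  atom 7: C, bond orders sum to 4 (valence 4) → 0 H
  atom 8: C, bond orders sum to 4 (valence 4) → 0 H
  atom 9: C, bond orders sum to 3 (valence 4) → 1 H
  atom 10: C, bond orders sum to 4 (valence 4) → 0 H
  atom 11: O, bond orders sum to 2 (valence 2) → 0 H
  atom 12: N, bond orders sum to 1 (valence 3) → 2 H
  atom 13: C, bond orders sum to 4 (valence 4) → 0 H
  atom 14: C, bond orders sum to 3 (valence 4) → 1 H
  atom 15: C, bond orders sum to 3 (valence 4) → 1 H
  atom 16: C, bond orders sum to 3 (valence 4) → 1 H
  atom 17: C, bond orders sum to 4 (valence 4) → 0 H
  atom 18: C, bond orders sum to 4 (valence 4) → 0 H
  atom 19: O, bond orders sum to 2 (valence 2) → 0 H
  atom 20: O, bond orders sum to 1 (valence 2) → 1 H
  atom 21: C, bond orders sum to 4 (valence 4) → 0 H
  atom 22: C, bond orders sum to 4 (valence 4) → 0 H
  atom 23: N, bond orders sum to 1 (valence 3) → 2 H
  atom 24: O, bond orders sum to 2 (valence 2) → 0 H
Totals → C:16, H:13, N:3, O:5.
In Hill order: C16H13N3O5.

C16H13N3O5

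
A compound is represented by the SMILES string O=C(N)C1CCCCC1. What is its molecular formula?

Walk through each heavy atom and fill implicit hydrogens from standard valence (C 4, N 3, O 2, S 2, halogen 1):
  atom 1: O, bond orders sum to 2 (valence 2) → 0 H
  atom 2: C, bond orders sum to 4 (valence 4) → 0 H
  atom 3: N, bond orders sum to 1 (valence 3) → 2 H
  atom 4: C, bond orders sum to 3 (valence 4) → 1 H
  atom 5: C, bond orders sum to 2 (valence 4) → 2 H
  atom 6: C, bond orders sum to 2 (valence 4) → 2 H
  atom 7: C, bond orders sum to 2 (valence 4) → 2 H
  atom 8: C, bond orders sum to 2 (valence 4) → 2 H
  atom 9: C, bond orders sum to 2 (valence 4) → 2 H
Totals → C:7, H:13, N:1, O:1.
In Hill order: C7H13NO.

C7H13NO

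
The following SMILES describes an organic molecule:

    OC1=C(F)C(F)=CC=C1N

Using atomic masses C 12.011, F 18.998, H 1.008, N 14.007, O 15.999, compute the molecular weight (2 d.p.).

145.11 g/mol

First, the molecular formula is C6H5F2NO (counting implicit H from valence).
  C: 6 × 12.011 = 72.066
  F: 2 × 18.998 = 37.996
  H: 5 × 1.008 = 5.040
  N: 1 × 14.007 = 14.007
  O: 1 × 15.999 = 15.999
Sum: 6×12.011 + 2×18.998 + 5×1.008 + 1×14.007 + 1×15.999 = 145.108 → 145.11 g/mol.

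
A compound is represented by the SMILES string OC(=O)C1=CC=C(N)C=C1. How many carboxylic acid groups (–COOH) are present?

1

The carboxylic acid motif appears at heavy-atom position 2 in the SMILES.
Other groups present: 1 primary amine.
Carboxylic acid count: 1.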